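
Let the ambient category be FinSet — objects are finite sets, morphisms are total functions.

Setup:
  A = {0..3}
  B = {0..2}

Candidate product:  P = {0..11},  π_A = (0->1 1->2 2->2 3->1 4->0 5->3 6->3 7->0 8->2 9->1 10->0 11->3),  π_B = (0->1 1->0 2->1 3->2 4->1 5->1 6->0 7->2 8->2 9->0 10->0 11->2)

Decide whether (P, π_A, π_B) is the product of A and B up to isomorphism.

|A|·|B| = 4·3 = 12;  |P| = 12
Check the pairing map k ↦ (π_A(k), π_B(k)):
  0 -> (1,1)
  1 -> (2,0)
  2 -> (2,1)
  3 -> (1,2)
  4 -> (0,1)
  5 -> (3,1)
  6 -> (3,0)
  7 -> (0,2)
  8 -> (2,2)
  9 -> (1,0)
  10 -> (0,0)
  11 -> (3,2)
distinct pairs in image: 12 / 12 needed
  → bijection onto A×B; projections well-typed.

Answer: VALID PRODUCT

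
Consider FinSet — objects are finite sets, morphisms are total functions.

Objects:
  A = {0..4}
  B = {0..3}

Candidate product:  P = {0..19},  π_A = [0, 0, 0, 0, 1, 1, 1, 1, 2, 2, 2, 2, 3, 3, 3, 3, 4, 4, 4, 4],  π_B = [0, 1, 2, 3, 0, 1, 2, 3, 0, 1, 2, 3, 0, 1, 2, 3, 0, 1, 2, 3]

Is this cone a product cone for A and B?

|A|·|B| = 5·4 = 20;  |P| = 20
Check the pairing map k ↦ (π_A(k), π_B(k)):
  0 -> (0,0)
  1 -> (0,1)
  2 -> (0,2)
  3 -> (0,3)
  4 -> (1,0)
  5 -> (1,1)
  6 -> (1,2)
  7 -> (1,3)
  8 -> (2,0)
  9 -> (2,1)
  10 -> (2,2)
  11 -> (2,3)
  12 -> (3,0)
  13 -> (3,1)
  14 -> (3,2)
  15 -> (3,3)
  16 -> (4,0)
  17 -> (4,1)
  18 -> (4,2)
  19 -> (4,3)
distinct pairs in image: 20 / 20 needed
  → bijection onto A×B; projections well-typed.

Answer: VALID PRODUCT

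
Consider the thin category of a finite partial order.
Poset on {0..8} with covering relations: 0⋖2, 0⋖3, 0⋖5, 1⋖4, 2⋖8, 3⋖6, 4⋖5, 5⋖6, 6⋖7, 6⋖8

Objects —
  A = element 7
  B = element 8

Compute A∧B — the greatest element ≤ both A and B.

Answer: A∧B = 6

Work:
Lower bounds of A=7 and B=8: {0,1,3,4,5,6}
  0 ≤ 6
  1 ≤ 6
  3 ≤ 6
  4 ≤ 6
  5 ≤ 6
  6 ≤ 6
glb = 6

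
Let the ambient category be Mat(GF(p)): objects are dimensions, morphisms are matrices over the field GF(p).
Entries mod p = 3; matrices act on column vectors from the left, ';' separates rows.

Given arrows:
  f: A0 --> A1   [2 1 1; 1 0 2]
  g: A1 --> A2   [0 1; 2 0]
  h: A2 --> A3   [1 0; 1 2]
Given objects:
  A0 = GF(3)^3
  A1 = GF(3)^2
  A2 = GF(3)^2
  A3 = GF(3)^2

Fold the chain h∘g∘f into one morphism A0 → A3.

  e0=(1,0,0) f-->(2,1) g-->(1,1) h-->(1,0)
  e1=(0,1,0) f-->(1,0) g-->(0,2) h-->(0,1)
  e2=(0,0,1) f-->(1,2) g-->(2,2) h-->(2,0)
result: [1 0 2; 0 1 0]

Answer: [1 0 2; 0 1 0]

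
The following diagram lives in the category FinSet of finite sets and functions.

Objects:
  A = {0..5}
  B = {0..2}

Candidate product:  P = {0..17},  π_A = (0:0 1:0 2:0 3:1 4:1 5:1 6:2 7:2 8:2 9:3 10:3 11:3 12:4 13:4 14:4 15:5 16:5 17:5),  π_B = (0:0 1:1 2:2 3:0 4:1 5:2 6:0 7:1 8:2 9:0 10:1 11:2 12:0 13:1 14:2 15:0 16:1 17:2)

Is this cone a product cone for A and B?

Answer: VALID PRODUCT

Derivation:
|A|·|B| = 6·3 = 18;  |P| = 18
Check the pairing map k ↦ (π_A(k), π_B(k)):
  0 : (0,0)
  1 : (0,1)
  2 : (0,2)
  3 : (1,0)
  4 : (1,1)
  5 : (1,2)
  6 : (2,0)
  7 : (2,1)
  8 : (2,2)
  9 : (3,0)
  10 : (3,1)
  11 : (3,2)
  12 : (4,0)
  13 : (4,1)
  14 : (4,2)
  15 : (5,0)
  16 : (5,1)
  17 : (5,2)
distinct pairs in image: 18 / 18 needed
  → bijection onto A×B; projections well-typed.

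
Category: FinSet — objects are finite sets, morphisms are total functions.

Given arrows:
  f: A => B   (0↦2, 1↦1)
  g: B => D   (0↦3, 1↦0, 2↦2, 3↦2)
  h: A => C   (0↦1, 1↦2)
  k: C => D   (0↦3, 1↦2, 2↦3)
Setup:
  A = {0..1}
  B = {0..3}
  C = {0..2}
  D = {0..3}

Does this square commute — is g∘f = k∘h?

1) trace f;g:
  0 f=>2 g=>2
  1 f=>1 g=>0
  ⟦path⟧₁ = (0↦2, 1↦0)
2) trace h;k:
  0 h=>1 k=>2
  1 h=>2 k=>3
  ⟦path⟧₂ = (0↦2, 1↦3)
Equal? distinct morphisms ✗

Answer: DOES NOT COMMUTE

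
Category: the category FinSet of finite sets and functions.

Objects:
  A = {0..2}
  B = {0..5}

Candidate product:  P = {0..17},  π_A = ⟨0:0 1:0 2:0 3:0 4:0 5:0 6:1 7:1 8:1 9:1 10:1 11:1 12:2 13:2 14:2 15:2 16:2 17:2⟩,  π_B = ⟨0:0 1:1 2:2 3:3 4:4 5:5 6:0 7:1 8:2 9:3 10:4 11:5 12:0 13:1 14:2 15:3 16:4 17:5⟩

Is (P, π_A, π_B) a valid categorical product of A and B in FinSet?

Answer: VALID PRODUCT

Work:
|A|·|B| = 3·6 = 18;  |P| = 18
Check the pairing map k ↦ (π_A(k), π_B(k)):
  0 : (0,0)
  1 : (0,1)
  2 : (0,2)
  3 : (0,3)
  4 : (0,4)
  5 : (0,5)
  6 : (1,0)
  7 : (1,1)
  8 : (1,2)
  9 : (1,3)
  10 : (1,4)
  11 : (1,5)
  12 : (2,0)
  13 : (2,1)
  14 : (2,2)
  15 : (2,3)
  16 : (2,4)
  17 : (2,5)
distinct pairs in image: 18 / 18 needed
  → bijection onto A×B; projections well-typed.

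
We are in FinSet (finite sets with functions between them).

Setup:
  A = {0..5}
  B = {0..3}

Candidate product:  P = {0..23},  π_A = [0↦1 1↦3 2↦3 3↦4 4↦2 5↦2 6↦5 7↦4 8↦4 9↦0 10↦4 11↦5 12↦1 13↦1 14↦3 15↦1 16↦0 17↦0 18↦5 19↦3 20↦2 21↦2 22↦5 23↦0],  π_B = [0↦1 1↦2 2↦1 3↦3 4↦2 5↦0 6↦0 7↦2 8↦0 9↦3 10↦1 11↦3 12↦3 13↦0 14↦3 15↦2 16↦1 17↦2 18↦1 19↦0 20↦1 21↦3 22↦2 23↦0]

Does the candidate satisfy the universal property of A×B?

Answer: VALID PRODUCT

Derivation:
|A|·|B| = 6·4 = 24;  |P| = 24
Check the pairing map k ↦ (π_A(k), π_B(k)):
  0 ↦ (1,1)
  1 ↦ (3,2)
  2 ↦ (3,1)
  3 ↦ (4,3)
  4 ↦ (2,2)
  5 ↦ (2,0)
  6 ↦ (5,0)
  7 ↦ (4,2)
  8 ↦ (4,0)
  9 ↦ (0,3)
  10 ↦ (4,1)
  11 ↦ (5,3)
  12 ↦ (1,3)
  13 ↦ (1,0)
  14 ↦ (3,3)
  15 ↦ (1,2)
  16 ↦ (0,1)
  17 ↦ (0,2)
  18 ↦ (5,1)
  19 ↦ (3,0)
  20 ↦ (2,1)
  21 ↦ (2,3)
  22 ↦ (5,2)
  23 ↦ (0,0)
distinct pairs in image: 24 / 24 needed
  → bijection onto A×B; projections well-typed.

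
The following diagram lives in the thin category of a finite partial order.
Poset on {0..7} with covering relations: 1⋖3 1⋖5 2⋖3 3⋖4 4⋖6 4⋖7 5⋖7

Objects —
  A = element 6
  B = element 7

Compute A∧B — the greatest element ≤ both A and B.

Common predecessors of 6,7: {1,2,3,4}
  1 <= 4
  2 <= 4
  3 <= 4
  4 <= 4
glb = 4

Answer: A∧B = 4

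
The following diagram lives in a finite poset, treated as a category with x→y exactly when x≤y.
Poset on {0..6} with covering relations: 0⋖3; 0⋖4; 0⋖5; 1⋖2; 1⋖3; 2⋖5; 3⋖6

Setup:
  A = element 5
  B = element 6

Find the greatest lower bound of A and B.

{x : x<=A ∧ x<=B} = {0,1}  (A=5, B=6)
  maximal lower bounds 0 and 1 are incomparable: neither 0<=1 nor 1<=0
→ no greatest lower bound exists

Answer: NO MEET EXISTS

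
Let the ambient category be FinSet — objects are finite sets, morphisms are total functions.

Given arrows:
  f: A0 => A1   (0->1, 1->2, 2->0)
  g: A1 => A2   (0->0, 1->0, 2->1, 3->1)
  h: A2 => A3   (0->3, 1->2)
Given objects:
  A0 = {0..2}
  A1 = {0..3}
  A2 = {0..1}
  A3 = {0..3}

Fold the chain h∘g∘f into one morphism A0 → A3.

  0 f=>1 g=>0 h=>3
  1 f=>2 g=>1 h=>2
  2 f=>0 g=>0 h=>3
result: (0->3, 1->2, 2->3)

Answer: (0->3, 1->2, 2->3)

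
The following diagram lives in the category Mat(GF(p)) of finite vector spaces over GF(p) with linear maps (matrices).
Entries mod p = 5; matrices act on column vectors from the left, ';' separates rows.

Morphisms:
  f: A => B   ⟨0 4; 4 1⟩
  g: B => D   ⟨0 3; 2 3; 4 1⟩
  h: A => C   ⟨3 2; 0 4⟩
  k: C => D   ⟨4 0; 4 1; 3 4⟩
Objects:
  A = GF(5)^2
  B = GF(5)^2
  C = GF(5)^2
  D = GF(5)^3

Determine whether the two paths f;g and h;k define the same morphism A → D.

1) trace f;g:
  e0=⟨1,0⟩ f=>⟨0,4⟩ g=>⟨2,2,4⟩
  e1=⟨0,1⟩ f=>⟨4,1⟩ g=>⟨3,1,2⟩
  composite₁ = ⟨2 3; 2 1; 4 2⟩
2) trace h;k:
  e0=⟨1,0⟩ h=>⟨3,0⟩ k=>⟨2,2,4⟩
  e1=⟨0,1⟩ h=>⟨2,4⟩ k=>⟨3,2,2⟩
  composite₂ = ⟨2 3; 2 2; 4 2⟩
Equal? NO — does not commute

Answer: DOES NOT COMMUTE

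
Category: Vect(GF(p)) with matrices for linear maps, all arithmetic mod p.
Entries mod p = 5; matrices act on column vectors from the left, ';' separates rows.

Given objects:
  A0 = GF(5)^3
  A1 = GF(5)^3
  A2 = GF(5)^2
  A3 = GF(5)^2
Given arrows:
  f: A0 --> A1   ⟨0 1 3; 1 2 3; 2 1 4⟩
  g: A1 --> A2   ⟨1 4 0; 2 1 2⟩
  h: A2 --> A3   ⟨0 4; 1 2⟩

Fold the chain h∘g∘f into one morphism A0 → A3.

Answer: ⟨0 4 3; 4 1 4⟩

Trace:
  e0=(1,0,0) f-->(0,1,2) g-->(4,0) h-->(0,4)
  e1=(0,1,0) f-->(1,2,1) g-->(4,1) h-->(4,1)
  e2=(0,0,1) f-->(3,3,4) g-->(0,2) h-->(3,4)
composite: ⟨0 4 3; 4 1 4⟩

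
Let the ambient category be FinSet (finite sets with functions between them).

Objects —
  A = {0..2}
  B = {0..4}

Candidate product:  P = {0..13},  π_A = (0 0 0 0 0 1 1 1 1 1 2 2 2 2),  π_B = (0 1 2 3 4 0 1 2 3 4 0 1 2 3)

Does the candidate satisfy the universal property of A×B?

|A|·|B| = 3·5 = 15;  |P| = 14
  → cardinalities differ; no bijection possible.

Answer: NOT A VALID PRODUCT — |P|=14 ≠ |A|·|B|=15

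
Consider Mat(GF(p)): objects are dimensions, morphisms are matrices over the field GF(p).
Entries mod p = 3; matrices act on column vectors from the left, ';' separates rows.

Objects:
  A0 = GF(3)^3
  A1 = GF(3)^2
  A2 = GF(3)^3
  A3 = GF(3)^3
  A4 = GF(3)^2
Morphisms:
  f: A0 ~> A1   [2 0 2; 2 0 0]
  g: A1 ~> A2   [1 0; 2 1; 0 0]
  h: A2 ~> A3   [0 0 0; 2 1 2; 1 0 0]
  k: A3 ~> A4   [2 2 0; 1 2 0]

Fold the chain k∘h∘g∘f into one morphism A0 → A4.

  e0=[1,0,0] f~>[2,2] g~>[2,0,0] h~>[0,1,2] k~>[2,2]
  e1=[0,1,0] f~>[0,0] g~>[0,0,0] h~>[0,0,0] k~>[0,0]
  e2=[0,0,1] f~>[2,0] g~>[2,1,0] h~>[0,2,2] k~>[1,1]
⟦path⟧: [2 0 1; 2 0 1]

Answer: [2 0 1; 2 0 1]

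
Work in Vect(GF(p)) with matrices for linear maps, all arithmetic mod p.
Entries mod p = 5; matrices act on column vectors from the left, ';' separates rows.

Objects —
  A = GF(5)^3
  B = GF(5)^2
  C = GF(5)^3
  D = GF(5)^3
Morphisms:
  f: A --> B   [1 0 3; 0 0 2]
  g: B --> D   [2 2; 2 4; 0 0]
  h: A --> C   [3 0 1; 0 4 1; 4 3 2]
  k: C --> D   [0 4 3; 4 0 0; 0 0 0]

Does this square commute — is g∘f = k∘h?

Answer: COMMUTES

Work:
Along f;g (path 1):
  e0=⟨1,0,0⟩ f-->⟨1,0⟩ g-->⟨2,2,0⟩
  e1=⟨0,1,0⟩ f-->⟨0,0⟩ g-->⟨0,0,0⟩
  e2=⟨0,0,1⟩ f-->⟨3,2⟩ g-->⟨0,4,0⟩
  composite₁ = [2 0 0; 2 0 4; 0 0 0]
Along h;k (path 2):
  e0=⟨1,0,0⟩ h-->⟨3,0,4⟩ k-->⟨2,2,0⟩
  e1=⟨0,1,0⟩ h-->⟨0,4,3⟩ k-->⟨0,0,0⟩
  e2=⟨0,0,1⟩ h-->⟨1,1,2⟩ k-->⟨0,4,0⟩
  composite₂ = [2 0 0; 2 0 4; 0 0 0]
Equal? YES — commutes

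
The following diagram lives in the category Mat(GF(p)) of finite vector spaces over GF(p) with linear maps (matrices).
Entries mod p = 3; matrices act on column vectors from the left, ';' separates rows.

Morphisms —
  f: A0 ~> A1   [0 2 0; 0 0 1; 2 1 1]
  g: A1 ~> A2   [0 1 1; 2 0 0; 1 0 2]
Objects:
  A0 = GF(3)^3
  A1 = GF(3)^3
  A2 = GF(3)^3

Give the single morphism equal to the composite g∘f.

  e0=⟨1,0,0⟩ f~>⟨0,0,2⟩ g~>⟨2,0,1⟩
  e1=⟨0,1,0⟩ f~>⟨2,0,1⟩ g~>⟨1,1,1⟩
  e2=⟨0,0,1⟩ f~>⟨0,1,1⟩ g~>⟨2,0,2⟩
composite: [2 1 2; 0 1 0; 1 1 2]

Answer: [2 1 2; 0 1 0; 1 1 2]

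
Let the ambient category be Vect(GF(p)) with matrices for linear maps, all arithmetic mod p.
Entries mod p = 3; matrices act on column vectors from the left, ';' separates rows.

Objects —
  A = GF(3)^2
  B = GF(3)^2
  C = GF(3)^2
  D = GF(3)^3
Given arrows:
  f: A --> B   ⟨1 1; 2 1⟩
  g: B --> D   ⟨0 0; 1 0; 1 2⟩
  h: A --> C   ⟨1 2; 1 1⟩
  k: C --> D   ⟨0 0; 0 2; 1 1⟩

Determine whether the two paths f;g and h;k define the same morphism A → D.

Answer: DOES NOT COMMUTE

Trace:
Path 1 = f;g:
  e0=[1,0] f-->[1,2] g-->[0,1,2]
  e1=[0,1] f-->[1,1] g-->[0,1,0]
  ⟦path⟧₁ = ⟨0 0; 1 1; 2 0⟩
Path 2 = h;k:
  e0=[1,0] h-->[1,1] k-->[0,2,2]
  e1=[0,1] h-->[2,1] k-->[0,2,0]
  ⟦path⟧₂ = ⟨0 0; 2 2; 2 0⟩
Equal? NO — does not commute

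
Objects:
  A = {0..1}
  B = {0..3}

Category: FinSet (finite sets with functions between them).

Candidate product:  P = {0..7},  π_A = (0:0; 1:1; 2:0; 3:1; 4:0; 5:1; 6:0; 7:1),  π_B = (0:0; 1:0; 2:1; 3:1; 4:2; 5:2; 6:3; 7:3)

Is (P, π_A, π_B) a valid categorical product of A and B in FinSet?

|A|·|B| = 2·4 = 8;  |P| = 8
Check the pairing map k ↦ (π_A(k), π_B(k)):
  0 : (0,0)
  1 : (1,0)
  2 : (0,1)
  3 : (1,1)
  4 : (0,2)
  5 : (1,2)
  6 : (0,3)
  7 : (1,3)
distinct pairs in image: 8 / 8 needed
  → bijection onto A×B; projections well-typed.

Answer: VALID PRODUCT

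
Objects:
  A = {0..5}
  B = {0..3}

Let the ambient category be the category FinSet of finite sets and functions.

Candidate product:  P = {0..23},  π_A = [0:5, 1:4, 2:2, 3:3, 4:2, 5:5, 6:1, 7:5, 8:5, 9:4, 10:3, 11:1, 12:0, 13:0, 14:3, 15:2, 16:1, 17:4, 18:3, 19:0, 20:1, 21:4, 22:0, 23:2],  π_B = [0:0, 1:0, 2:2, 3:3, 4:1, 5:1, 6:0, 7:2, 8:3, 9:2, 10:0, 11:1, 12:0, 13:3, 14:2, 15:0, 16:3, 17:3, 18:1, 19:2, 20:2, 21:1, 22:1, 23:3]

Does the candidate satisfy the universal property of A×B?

|A|·|B| = 6·4 = 24;  |P| = 24
Check the pairing map k ↦ (π_A(k), π_B(k)):
  0 : (5,0)
  1 : (4,0)
  2 : (2,2)
  3 : (3,3)
  4 : (2,1)
  5 : (5,1)
  6 : (1,0)
  7 : (5,2)
  8 : (5,3)
  9 : (4,2)
  10 : (3,0)
  11 : (1,1)
  12 : (0,0)
  13 : (0,3)
  14 : (3,2)
  15 : (2,0)
  16 : (1,3)
  17 : (4,3)
  18 : (3,1)
  19 : (0,2)
  20 : (1,2)
  21 : (4,1)
  22 : (0,1)
  23 : (2,3)
distinct pairs in image: 24 / 24 needed
  → bijection onto A×B; projections well-typed.

Answer: VALID PRODUCT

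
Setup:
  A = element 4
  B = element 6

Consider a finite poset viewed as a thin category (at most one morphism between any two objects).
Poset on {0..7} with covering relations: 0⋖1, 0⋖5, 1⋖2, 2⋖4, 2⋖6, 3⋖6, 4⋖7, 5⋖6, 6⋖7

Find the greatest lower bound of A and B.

Lower bounds of A=4 and B=6: {0,1,2}
  0 ⊑ 2
  1 ⊑ 2
  2 ⊑ 2
glb = 2

Answer: A∧B = 2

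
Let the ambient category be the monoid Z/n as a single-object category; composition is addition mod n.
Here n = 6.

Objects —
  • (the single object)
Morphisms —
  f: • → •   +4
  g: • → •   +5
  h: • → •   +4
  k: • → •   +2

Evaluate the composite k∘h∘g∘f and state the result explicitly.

Answer: +3

Work:
  0 +4≡4 +5≡3 +4≡1 +2≡3  (mod 6)
result: +3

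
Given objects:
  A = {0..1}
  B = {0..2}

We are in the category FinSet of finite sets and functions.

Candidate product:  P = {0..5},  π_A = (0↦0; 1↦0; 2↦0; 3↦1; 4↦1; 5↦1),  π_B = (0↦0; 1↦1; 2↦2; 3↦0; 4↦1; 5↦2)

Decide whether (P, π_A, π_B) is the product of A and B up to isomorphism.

Answer: VALID PRODUCT

Trace:
|A|·|B| = 2·3 = 6;  |P| = 6
Check the pairing map k ↦ (π_A(k), π_B(k)):
  0 ↦ (0,0)
  1 ↦ (0,1)
  2 ↦ (0,2)
  3 ↦ (1,0)
  4 ↦ (1,1)
  5 ↦ (1,2)
distinct pairs in image: 6 / 6 needed
  → bijection onto A×B; projections well-typed.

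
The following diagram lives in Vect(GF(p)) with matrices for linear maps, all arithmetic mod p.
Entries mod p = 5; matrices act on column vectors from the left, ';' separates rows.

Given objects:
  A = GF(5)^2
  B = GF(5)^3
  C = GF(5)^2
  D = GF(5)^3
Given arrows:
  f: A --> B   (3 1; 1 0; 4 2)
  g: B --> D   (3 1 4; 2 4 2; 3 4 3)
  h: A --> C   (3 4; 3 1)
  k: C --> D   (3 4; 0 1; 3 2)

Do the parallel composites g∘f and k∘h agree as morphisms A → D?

1) trace f;g:
  e0=⟨1,0⟩ f-->⟨3,1,4⟩ g-->⟨1,3,0⟩
  e1=⟨0,1⟩ f-->⟨1,0,2⟩ g-->⟨1,1,4⟩
  composite₁ = (1 1; 3 1; 0 4)
2) trace h;k:
  e0=⟨1,0⟩ h-->⟨3,3⟩ k-->⟨1,3,0⟩
  e1=⟨0,1⟩ h-->⟨4,1⟩ k-->⟨1,1,4⟩
  composite₂ = (1 1; 3 1; 0 4)
Equal? YES — commutes

Answer: COMMUTES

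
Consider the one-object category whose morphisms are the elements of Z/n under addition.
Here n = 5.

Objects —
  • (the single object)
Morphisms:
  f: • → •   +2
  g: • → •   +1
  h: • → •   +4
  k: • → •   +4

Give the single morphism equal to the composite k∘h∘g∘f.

Answer: +1

Trace:
  0 +2≡2 +1≡3 +4≡2 +4≡1  (mod 5)
result: +1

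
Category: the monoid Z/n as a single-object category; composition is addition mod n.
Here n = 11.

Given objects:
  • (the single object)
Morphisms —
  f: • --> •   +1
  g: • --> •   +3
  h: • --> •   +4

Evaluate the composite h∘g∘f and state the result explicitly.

  0 +1≡1 +3≡4 +4≡8  (mod 11)
composite: +8

Answer: +8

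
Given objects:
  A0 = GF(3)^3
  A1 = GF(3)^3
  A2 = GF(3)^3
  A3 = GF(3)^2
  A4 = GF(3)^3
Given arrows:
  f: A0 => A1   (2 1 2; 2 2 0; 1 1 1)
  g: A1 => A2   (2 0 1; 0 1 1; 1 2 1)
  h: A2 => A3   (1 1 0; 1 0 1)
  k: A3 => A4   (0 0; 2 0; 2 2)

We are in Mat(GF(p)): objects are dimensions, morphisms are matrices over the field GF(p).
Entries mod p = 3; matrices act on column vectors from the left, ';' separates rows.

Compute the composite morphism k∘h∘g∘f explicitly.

  e0=(1,0,0) f=>(2,2,1) g=>(2,0,1) h=>(2,0) k=>(0,1,1)
  e1=(0,1,0) f=>(1,2,1) g=>(0,0,0) h=>(0,0) k=>(0,0,0)
  e2=(0,0,1) f=>(2,0,1) g=>(2,1,0) h=>(0,2) k=>(0,0,1)
result: (0 0 0; 1 0 0; 1 0 1)

Answer: (0 0 0; 1 0 0; 1 0 1)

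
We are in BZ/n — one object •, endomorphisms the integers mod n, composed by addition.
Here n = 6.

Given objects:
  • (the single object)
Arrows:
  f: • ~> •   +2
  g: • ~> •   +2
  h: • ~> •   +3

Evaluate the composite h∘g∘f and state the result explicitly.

Answer: +1

Trace:
  0 +2≡2 +2≡4 +3≡1  (mod 6)
composite: +1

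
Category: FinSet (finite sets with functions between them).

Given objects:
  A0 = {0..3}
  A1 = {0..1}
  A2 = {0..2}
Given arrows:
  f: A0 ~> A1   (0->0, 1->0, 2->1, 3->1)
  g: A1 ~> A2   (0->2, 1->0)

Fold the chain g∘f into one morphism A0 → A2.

Answer: (0->2, 1->2, 2->0, 3->0)

Derivation:
  0 f~>0 g~>2
  1 f~>0 g~>2
  2 f~>1 g~>0
  3 f~>1 g~>0
result: (0->2, 1->2, 2->0, 3->0)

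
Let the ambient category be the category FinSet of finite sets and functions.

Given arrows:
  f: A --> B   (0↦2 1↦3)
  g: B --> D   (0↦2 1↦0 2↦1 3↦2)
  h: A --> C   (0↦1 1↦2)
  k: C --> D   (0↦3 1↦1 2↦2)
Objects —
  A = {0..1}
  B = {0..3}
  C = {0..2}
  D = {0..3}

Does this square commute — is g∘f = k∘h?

1) trace f;g:
  0 f-->2 g-->1
  1 f-->3 g-->2
  ⟦path⟧₁ = (0↦1 1↦2)
2) trace h;k:
  0 h-->1 k-->1
  1 h-->2 k-->2
  ⟦path⟧₂ = (0↦1 1↦2)
Equal? equal; square commutes

Answer: COMMUTES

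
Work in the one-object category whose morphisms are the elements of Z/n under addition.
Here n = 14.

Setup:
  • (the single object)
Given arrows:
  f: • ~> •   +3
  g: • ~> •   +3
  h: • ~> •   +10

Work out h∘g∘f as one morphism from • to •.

  0 +3≡3 +3≡6 +10≡2  (mod 14)
result: +2

Answer: +2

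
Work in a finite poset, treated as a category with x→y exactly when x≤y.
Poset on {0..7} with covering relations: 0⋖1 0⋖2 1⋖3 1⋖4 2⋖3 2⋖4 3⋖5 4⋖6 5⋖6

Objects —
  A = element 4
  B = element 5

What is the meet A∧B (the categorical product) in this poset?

Answer: NO MEET EXISTS

Trace:
{x : x≤A ∧ x≤B} = {0,1,2}  (A=4, B=5)
  maximal lower bounds 1 and 2 are incomparable: neither 1≤2 nor 2≤1
→ no greatest lower bound exists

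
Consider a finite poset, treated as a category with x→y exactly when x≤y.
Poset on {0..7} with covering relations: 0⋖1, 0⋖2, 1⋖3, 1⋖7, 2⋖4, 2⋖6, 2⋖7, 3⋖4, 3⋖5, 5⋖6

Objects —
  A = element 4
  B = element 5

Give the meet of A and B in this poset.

Answer: A∧B = 3

Trace:
Lower bounds of A=4 and B=5: {0,1,3}
  0 ≤ 3
  1 ≤ 3
  3 ≤ 3
glb = 3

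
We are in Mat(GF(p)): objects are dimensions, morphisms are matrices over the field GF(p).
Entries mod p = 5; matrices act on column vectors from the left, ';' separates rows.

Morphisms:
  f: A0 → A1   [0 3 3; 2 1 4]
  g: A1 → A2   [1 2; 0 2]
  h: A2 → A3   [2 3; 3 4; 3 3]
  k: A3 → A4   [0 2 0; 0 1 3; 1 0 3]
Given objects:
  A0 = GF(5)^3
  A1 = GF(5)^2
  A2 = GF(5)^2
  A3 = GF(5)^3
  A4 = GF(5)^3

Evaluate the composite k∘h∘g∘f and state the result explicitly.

Answer: [1 1 0; 0 1 1; 2 4 2]

Work:
  e0=[1,0,0] f→[0,2] g→[4,4] h→[0,3,4] k→[1,0,2]
  e1=[0,1,0] f→[3,1] g→[0,2] h→[1,3,1] k→[1,1,4]
  e2=[0,0,1] f→[3,4] g→[1,3] h→[1,0,2] k→[0,1,2]
composite: [1 1 0; 0 1 1; 2 4 2]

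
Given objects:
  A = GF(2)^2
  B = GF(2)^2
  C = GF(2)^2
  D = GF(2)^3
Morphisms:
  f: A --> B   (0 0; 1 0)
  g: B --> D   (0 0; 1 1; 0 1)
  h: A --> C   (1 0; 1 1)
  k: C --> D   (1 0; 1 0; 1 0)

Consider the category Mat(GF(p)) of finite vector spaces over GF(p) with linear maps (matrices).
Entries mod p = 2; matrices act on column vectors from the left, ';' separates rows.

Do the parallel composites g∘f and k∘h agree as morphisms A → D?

Along f;g (path 1):
  e0=⟨1,0⟩ f-->⟨0,1⟩ g-->⟨0,1,1⟩
  e1=⟨0,1⟩ f-->⟨0,0⟩ g-->⟨0,0,0⟩
  result₁ = (0 0; 1 0; 1 0)
Along h;k (path 2):
  e0=⟨1,0⟩ h-->⟨1,1⟩ k-->⟨1,1,1⟩
  e1=⟨0,1⟩ h-->⟨0,1⟩ k-->⟨0,0,0⟩
  result₂ = (1 0; 1 0; 1 0)
Equal? NO — does not commute

Answer: DOES NOT COMMUTE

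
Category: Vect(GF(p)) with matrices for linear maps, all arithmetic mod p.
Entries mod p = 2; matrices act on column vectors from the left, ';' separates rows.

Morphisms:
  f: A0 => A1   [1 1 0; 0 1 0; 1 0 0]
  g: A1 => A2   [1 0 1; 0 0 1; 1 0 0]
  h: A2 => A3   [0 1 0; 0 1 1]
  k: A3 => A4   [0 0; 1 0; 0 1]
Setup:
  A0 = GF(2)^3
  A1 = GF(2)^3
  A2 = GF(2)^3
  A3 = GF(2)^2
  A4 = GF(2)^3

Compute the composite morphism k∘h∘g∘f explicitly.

Answer: [0 0 0; 1 0 0; 0 1 0]

Derivation:
  e0=[1,0,0] f=>[1,0,1] g=>[0,1,1] h=>[1,0] k=>[0,1,0]
  e1=[0,1,0] f=>[1,1,0] g=>[1,0,1] h=>[0,1] k=>[0,0,1]
  e2=[0,0,1] f=>[0,0,0] g=>[0,0,0] h=>[0,0] k=>[0,0,0]
result: [0 0 0; 1 0 0; 0 1 0]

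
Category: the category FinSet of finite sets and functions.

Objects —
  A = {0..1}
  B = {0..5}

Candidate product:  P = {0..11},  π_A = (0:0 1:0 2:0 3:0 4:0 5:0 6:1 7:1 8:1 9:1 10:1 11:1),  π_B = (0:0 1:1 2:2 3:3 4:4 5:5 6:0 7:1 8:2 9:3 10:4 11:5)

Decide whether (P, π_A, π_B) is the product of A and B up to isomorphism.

Answer: VALID PRODUCT

Trace:
|A|·|B| = 2·6 = 12;  |P| = 12
Check the pairing map k ↦ (π_A(k), π_B(k)):
  0 : (0,0)
  1 : (0,1)
  2 : (0,2)
  3 : (0,3)
  4 : (0,4)
  5 : (0,5)
  6 : (1,0)
  7 : (1,1)
  8 : (1,2)
  9 : (1,3)
  10 : (1,4)
  11 : (1,5)
distinct pairs in image: 12 / 12 needed
  → bijection onto A×B; projections well-typed.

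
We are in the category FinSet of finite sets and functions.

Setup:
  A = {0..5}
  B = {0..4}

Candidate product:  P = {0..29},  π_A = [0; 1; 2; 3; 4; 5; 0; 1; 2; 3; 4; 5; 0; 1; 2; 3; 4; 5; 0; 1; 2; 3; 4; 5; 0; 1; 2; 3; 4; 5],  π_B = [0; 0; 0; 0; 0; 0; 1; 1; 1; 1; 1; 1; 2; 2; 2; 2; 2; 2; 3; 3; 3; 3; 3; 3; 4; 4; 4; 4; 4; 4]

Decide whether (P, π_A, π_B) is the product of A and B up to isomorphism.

|A|·|B| = 6·5 = 30;  |P| = 30
Check the pairing map k ↦ (π_A(k), π_B(k)):
  0 : (0,0)
  1 : (1,0)
  2 : (2,0)
  3 : (3,0)
  4 : (4,0)
  5 : (5,0)
  6 : (0,1)
  7 : (1,1)
  8 : (2,1)
  9 : (3,1)
  10 : (4,1)
  11 : (5,1)
  12 : (0,2)
  13 : (1,2)
  14 : (2,2)
  15 : (3,2)
  16 : (4,2)
  17 : (5,2)
  18 : (0,3)
  19 : (1,3)
  20 : (2,3)
  21 : (3,3)
  22 : (4,3)
  23 : (5,3)
  24 : (0,4)
  25 : (1,4)
  26 : (2,4)
  27 : (3,4)
  28 : (4,4)
  29 : (5,4)
distinct pairs in image: 30 / 30 needed
  → bijection onto A×B; projections well-typed.

Answer: VALID PRODUCT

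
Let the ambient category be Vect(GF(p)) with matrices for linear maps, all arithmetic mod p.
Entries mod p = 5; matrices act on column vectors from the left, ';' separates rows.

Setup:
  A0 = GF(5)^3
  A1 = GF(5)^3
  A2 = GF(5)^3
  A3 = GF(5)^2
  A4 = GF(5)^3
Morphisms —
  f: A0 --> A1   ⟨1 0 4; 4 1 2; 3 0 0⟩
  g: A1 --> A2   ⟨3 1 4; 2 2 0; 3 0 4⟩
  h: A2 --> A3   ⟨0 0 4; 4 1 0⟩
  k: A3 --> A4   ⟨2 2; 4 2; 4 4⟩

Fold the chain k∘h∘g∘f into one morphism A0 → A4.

Answer: ⟨2 2 2; 2 2 3; 4 4 4⟩

Derivation:
  e0=⟨1,0,0⟩ f-->⟨1,4,3⟩ g-->⟨4,0,0⟩ h-->⟨0,1⟩ k-->⟨2,2,4⟩
  e1=⟨0,1,0⟩ f-->⟨0,1,0⟩ g-->⟨1,2,0⟩ h-->⟨0,1⟩ k-->⟨2,2,4⟩
  e2=⟨0,0,1⟩ f-->⟨4,2,0⟩ g-->⟨4,2,2⟩ h-->⟨3,3⟩ k-->⟨2,3,4⟩
⟦path⟧: ⟨2 2 2; 2 2 3; 4 4 4⟩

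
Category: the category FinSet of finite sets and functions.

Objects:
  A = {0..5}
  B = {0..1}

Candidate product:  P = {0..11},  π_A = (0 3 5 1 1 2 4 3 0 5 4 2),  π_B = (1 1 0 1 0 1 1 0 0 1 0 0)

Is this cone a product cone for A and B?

|A|·|B| = 6·2 = 12;  |P| = 12
Check the pairing map k ↦ (π_A(k), π_B(k)):
  0 ↦ (0,1)
  1 ↦ (3,1)
  2 ↦ (5,0)
  3 ↦ (1,1)
  4 ↦ (1,0)
  5 ↦ (2,1)
  6 ↦ (4,1)
  7 ↦ (3,0)
  8 ↦ (0,0)
  9 ↦ (5,1)
  10 ↦ (4,0)
  11 ↦ (2,0)
distinct pairs in image: 12 / 12 needed
  → bijection onto A×B; projections well-typed.

Answer: VALID PRODUCT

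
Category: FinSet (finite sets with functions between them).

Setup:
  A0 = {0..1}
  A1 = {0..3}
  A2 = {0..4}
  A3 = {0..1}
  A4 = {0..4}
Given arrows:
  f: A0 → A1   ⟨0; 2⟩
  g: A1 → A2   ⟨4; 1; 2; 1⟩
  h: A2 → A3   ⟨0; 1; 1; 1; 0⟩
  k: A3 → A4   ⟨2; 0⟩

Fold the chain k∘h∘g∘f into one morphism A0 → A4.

Answer: ⟨2; 0⟩

Derivation:
  0 f→0 g→4 h→0 k→2
  1 f→2 g→2 h→1 k→0
⟦path⟧: ⟨2; 0⟩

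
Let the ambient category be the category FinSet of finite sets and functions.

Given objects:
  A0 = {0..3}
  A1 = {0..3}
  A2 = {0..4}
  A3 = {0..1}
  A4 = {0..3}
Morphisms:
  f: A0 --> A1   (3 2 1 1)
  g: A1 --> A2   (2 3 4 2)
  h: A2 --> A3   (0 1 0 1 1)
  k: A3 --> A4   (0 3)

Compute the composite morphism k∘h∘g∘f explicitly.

Answer: (0 3 3 3)

Trace:
  0 f-->3 g-->2 h-->0 k-->0
  1 f-->2 g-->4 h-->1 k-->3
  2 f-->1 g-->3 h-->1 k-->3
  3 f-->1 g-->3 h-->1 k-->3
⟦path⟧: (0 3 3 3)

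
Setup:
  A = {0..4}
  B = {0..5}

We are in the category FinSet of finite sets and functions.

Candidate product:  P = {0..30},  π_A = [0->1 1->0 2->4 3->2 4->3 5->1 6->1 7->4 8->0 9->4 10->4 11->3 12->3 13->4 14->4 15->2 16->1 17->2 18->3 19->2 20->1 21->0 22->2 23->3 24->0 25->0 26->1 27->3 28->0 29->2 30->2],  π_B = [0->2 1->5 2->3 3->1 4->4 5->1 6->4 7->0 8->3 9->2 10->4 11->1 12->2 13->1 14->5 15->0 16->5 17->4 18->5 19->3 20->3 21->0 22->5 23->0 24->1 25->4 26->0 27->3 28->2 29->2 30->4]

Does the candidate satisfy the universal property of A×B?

|A|·|B| = 5·6 = 30;  |P| = 31
  → cardinalities differ; no bijection possible.

Answer: NOT A VALID PRODUCT — |P|=31 ≠ |A|·|B|=30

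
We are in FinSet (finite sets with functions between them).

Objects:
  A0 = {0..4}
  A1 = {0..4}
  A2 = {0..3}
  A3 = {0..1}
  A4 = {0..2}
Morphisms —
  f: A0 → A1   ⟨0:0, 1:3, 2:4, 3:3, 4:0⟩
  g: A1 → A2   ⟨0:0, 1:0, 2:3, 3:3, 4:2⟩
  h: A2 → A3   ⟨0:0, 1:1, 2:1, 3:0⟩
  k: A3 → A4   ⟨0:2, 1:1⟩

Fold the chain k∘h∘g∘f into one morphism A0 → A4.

  0 f→0 g→0 h→0 k→2
  1 f→3 g→3 h→0 k→2
  2 f→4 g→2 h→1 k→1
  3 f→3 g→3 h→0 k→2
  4 f→0 g→0 h→0 k→2
⟦path⟧: ⟨0:2, 1:2, 2:1, 3:2, 4:2⟩

Answer: ⟨0:2, 1:2, 2:1, 3:2, 4:2⟩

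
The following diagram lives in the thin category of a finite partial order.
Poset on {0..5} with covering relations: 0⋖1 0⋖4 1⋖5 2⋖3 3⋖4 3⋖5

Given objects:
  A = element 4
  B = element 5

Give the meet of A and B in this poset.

Common predecessors of 4,5: {0,2,3}
  maximal lower bounds 0 and 3 are incomparable: neither 0<=3 nor 3<=0
→ no greatest lower bound exists

Answer: NO MEET EXISTS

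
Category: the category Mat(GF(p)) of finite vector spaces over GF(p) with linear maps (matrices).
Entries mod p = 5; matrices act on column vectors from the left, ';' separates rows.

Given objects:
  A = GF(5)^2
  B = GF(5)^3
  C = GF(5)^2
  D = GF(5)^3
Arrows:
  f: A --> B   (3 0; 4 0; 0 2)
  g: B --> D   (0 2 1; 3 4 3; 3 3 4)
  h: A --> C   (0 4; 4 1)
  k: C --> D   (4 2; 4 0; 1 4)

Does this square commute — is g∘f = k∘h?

1) trace f;g:
  e0=(1,0) f-->(3,4,0) g-->(3,0,1)
  e1=(0,1) f-->(0,0,2) g-->(2,1,3)
  composite₁ = (3 2; 0 1; 1 3)
2) trace h;k:
  e0=(1,0) h-->(0,4) k-->(3,0,1)
  e1=(0,1) h-->(4,1) k-->(3,1,3)
  composite₂ = (3 3; 0 1; 1 3)
Equal? distinct morphisms ✗

Answer: DOES NOT COMMUTE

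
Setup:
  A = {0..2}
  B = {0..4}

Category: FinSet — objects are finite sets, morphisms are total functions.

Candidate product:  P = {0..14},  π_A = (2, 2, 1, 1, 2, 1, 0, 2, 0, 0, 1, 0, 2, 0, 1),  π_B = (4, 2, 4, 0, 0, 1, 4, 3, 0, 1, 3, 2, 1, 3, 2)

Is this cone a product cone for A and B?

Answer: VALID PRODUCT

Trace:
|A|·|B| = 3·5 = 15;  |P| = 15
Check the pairing map k ↦ (π_A(k), π_B(k)):
  0 -> (2,4)
  1 -> (2,2)
  2 -> (1,4)
  3 -> (1,0)
  4 -> (2,0)
  5 -> (1,1)
  6 -> (0,4)
  7 -> (2,3)
  8 -> (0,0)
  9 -> (0,1)
  10 -> (1,3)
  11 -> (0,2)
  12 -> (2,1)
  13 -> (0,3)
  14 -> (1,2)
distinct pairs in image: 15 / 15 needed
  → bijection onto A×B; projections well-typed.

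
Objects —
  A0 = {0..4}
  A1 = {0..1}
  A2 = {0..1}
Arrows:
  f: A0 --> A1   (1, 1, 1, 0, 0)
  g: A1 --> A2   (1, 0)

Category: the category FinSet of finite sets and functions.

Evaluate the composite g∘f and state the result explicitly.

  0 f-->1 g-->0
  1 f-->1 g-->0
  2 f-->1 g-->0
  3 f-->0 g-->1
  4 f-->0 g-->1
result: (0, 0, 0, 1, 1)

Answer: (0, 0, 0, 1, 1)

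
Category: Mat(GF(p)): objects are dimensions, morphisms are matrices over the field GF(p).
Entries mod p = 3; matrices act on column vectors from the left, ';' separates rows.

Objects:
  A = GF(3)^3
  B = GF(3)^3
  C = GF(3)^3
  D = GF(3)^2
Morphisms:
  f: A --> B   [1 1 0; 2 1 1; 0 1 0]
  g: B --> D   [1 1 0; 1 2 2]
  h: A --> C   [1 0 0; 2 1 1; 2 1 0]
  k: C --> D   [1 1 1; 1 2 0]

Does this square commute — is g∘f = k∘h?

Answer: DOES NOT COMMUTE

Work:
1) trace f;g:
  e0=⟨1,0,0⟩ f-->⟨1,2,0⟩ g-->⟨0,2⟩
  e1=⟨0,1,0⟩ f-->⟨1,1,1⟩ g-->⟨2,2⟩
  e2=⟨0,0,1⟩ f-->⟨0,1,0⟩ g-->⟨1,2⟩
  ⟦path⟧₁ = [0 2 1; 2 2 2]
2) trace h;k:
  e0=⟨1,0,0⟩ h-->⟨1,2,2⟩ k-->⟨2,2⟩
  e1=⟨0,1,0⟩ h-->⟨0,1,1⟩ k-->⟨2,2⟩
  e2=⟨0,0,1⟩ h-->⟨0,1,0⟩ k-->⟨1,2⟩
  ⟦path⟧₂ = [2 2 1; 2 2 2]
Equal? NO — does not commute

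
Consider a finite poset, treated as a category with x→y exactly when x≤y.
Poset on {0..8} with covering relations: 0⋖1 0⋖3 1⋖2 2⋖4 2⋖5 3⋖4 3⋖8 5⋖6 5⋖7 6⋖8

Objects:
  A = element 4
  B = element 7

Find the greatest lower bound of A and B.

Answer: A∧B = 2

Work:
Common predecessors of 4,7: {0,1,2}
  0 ≤ 2
  1 ≤ 2
  2 ≤ 2
glb = 2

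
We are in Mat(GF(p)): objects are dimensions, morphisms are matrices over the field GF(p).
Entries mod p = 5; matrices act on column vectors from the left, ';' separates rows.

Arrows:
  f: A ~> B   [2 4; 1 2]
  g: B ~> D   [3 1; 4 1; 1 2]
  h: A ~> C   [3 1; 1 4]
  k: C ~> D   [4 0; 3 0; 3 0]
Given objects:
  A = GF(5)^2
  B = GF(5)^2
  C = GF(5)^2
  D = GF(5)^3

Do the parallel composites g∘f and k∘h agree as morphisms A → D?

Answer: COMMUTES

Work:
Along f;g (path 1):
  e0=⟨1,0⟩ f~>⟨2,1⟩ g~>⟨2,4,4⟩
  e1=⟨0,1⟩ f~>⟨4,2⟩ g~>⟨4,3,3⟩
  ⟦path⟧₁ = [2 4; 4 3; 4 3]
Along h;k (path 2):
  e0=⟨1,0⟩ h~>⟨3,1⟩ k~>⟨2,4,4⟩
  e1=⟨0,1⟩ h~>⟨1,4⟩ k~>⟨4,3,3⟩
  ⟦path⟧₂ = [2 4; 4 3; 4 3]
Equal? YES — commutes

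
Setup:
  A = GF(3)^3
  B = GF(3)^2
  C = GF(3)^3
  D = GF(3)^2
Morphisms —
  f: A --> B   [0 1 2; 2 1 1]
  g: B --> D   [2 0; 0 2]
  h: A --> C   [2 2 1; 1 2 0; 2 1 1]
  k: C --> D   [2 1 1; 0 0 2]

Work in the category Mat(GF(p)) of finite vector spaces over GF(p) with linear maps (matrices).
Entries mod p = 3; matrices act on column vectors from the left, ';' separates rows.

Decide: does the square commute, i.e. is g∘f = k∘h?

Answer: DOES NOT COMMUTE

Derivation:
Along f;g (path 1):
  e0=⟨1,0,0⟩ f-->⟨0,2⟩ g-->⟨0,1⟩
  e1=⟨0,1,0⟩ f-->⟨1,1⟩ g-->⟨2,2⟩
  e2=⟨0,0,1⟩ f-->⟨2,1⟩ g-->⟨1,2⟩
  result₁ = [0 2 1; 1 2 2]
Along h;k (path 2):
  e0=⟨1,0,0⟩ h-->⟨2,1,2⟩ k-->⟨1,1⟩
  e1=⟨0,1,0⟩ h-->⟨2,2,1⟩ k-->⟨1,2⟩
  e2=⟨0,0,1⟩ h-->⟨1,0,1⟩ k-->⟨0,2⟩
  result₂ = [1 1 0; 1 2 2]
Equal? NO — does not commute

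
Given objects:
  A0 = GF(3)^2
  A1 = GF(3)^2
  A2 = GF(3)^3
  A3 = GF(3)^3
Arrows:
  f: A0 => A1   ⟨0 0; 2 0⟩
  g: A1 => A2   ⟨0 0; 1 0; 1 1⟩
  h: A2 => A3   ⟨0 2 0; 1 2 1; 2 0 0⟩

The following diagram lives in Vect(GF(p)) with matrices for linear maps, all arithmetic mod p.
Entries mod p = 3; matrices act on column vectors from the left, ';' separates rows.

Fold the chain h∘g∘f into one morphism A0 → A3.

  e0=[1,0] f=>[0,2] g=>[0,0,2] h=>[0,2,0]
  e1=[0,1] f=>[0,0] g=>[0,0,0] h=>[0,0,0]
⟦path⟧: ⟨0 0; 2 0; 0 0⟩

Answer: ⟨0 0; 2 0; 0 0⟩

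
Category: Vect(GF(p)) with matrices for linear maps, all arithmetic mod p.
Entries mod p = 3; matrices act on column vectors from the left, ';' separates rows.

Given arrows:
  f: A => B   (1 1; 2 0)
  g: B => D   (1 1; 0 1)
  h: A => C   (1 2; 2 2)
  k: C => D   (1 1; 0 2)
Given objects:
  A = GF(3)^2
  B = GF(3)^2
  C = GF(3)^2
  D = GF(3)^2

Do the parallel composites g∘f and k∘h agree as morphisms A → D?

Answer: DOES NOT COMMUTE

Work:
Along f;g (path 1):
  e0=(1,0) f=>(1,2) g=>(0,2)
  e1=(0,1) f=>(1,0) g=>(1,0)
  ⟦path⟧₁ = (0 1; 2 0)
Along h;k (path 2):
  e0=(1,0) h=>(1,2) k=>(0,1)
  e1=(0,1) h=>(2,2) k=>(1,1)
  ⟦path⟧₂ = (0 1; 1 1)
Equal? distinct morphisms ✗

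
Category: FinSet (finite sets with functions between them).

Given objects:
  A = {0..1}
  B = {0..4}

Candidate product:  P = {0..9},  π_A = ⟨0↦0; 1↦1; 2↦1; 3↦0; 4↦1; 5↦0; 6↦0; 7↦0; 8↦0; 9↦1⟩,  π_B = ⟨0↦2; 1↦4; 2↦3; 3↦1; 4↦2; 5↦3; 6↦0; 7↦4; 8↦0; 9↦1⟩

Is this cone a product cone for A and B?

Answer: NOT A VALID PRODUCT — duplicate pair at indices 8,6

Trace:
|A|·|B| = 2·5 = 10;  |P| = 10
Check the pairing map k ↦ (π_A(k), π_B(k)):
  0 ↦ (0,2)
  1 ↦ (1,4)
  2 ↦ (1,3)
  3 ↦ (0,1)
  4 ↦ (1,2)
  5 ↦ (0,3)
  6 ↦ (0,0)
  7 ↦ (0,4)
  8 ↦ (0,0)  ✗ repeats pair of k=6
  9 ↦ (1,1)
distinct pairs in image: 9 / 10 needed
  → (0,0) hit at k=6 and k=8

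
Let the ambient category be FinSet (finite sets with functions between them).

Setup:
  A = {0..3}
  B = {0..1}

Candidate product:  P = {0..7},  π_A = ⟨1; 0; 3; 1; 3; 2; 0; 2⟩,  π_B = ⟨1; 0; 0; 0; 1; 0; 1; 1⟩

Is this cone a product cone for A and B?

|A|·|B| = 4·2 = 8;  |P| = 8
Check the pairing map k ↦ (π_A(k), π_B(k)):
  0 : (1,1)
  1 : (0,0)
  2 : (3,0)
  3 : (1,0)
  4 : (3,1)
  5 : (2,0)
  6 : (0,1)
  7 : (2,1)
distinct pairs in image: 8 / 8 needed
  → bijection onto A×B; projections well-typed.

Answer: VALID PRODUCT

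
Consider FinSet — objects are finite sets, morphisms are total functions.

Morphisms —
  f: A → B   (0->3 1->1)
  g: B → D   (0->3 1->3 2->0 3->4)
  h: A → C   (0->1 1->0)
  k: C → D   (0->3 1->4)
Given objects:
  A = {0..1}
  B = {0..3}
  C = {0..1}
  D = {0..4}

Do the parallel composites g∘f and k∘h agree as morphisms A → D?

Answer: COMMUTES

Work:
Along f;g (path 1):
  0 f→3 g→4
  1 f→1 g→3
  result₁ = (0->4 1->3)
Along h;k (path 2):
  0 h→1 k→4
  1 h→0 k→3
  result₂ = (0->4 1->3)
Equal? YES — commutes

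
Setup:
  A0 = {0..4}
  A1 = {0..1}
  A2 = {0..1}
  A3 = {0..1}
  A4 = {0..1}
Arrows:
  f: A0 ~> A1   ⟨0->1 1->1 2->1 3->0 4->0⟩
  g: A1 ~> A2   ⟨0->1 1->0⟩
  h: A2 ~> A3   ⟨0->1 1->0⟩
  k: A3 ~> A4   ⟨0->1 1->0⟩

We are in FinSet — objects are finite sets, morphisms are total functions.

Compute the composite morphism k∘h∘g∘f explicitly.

Answer: ⟨0->0 1->0 2->0 3->1 4->1⟩

Work:
  0 f~>1 g~>0 h~>1 k~>0
  1 f~>1 g~>0 h~>1 k~>0
  2 f~>1 g~>0 h~>1 k~>0
  3 f~>0 g~>1 h~>0 k~>1
  4 f~>0 g~>1 h~>0 k~>1
result: ⟨0->0 1->0 2->0 3->1 4->1⟩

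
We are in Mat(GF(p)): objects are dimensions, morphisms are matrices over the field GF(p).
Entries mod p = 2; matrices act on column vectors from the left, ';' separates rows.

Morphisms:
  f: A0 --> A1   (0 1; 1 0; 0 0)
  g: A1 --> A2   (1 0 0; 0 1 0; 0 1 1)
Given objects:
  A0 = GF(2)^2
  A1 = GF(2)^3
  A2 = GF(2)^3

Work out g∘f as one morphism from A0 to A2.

Answer: (0 1; 1 0; 1 0)

Work:
  e0=(1,0) f-->(0,1,0) g-->(0,1,1)
  e1=(0,1) f-->(1,0,0) g-->(1,0,0)
composite: (0 1; 1 0; 1 0)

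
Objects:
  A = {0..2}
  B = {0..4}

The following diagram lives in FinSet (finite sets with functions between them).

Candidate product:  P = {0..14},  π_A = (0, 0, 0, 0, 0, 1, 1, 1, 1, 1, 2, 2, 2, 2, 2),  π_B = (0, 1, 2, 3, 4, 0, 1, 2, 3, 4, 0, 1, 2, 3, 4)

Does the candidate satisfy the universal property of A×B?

|A|·|B| = 3·5 = 15;  |P| = 15
Check the pairing map k ↦ (π_A(k), π_B(k)):
  0 : (0,0)
  1 : (0,1)
  2 : (0,2)
  3 : (0,3)
  4 : (0,4)
  5 : (1,0)
  6 : (1,1)
  7 : (1,2)
  8 : (1,3)
  9 : (1,4)
  10 : (2,0)
  11 : (2,1)
  12 : (2,2)
  13 : (2,3)
  14 : (2,4)
distinct pairs in image: 15 / 15 needed
  → bijection onto A×B; projections well-typed.

Answer: VALID PRODUCT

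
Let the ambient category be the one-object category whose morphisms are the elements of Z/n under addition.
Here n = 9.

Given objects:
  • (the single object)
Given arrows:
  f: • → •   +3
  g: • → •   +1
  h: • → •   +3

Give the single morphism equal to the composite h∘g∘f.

Answer: +7

Derivation:
  0 +3≡3 +1≡4 +3≡7  (mod 9)
result: +7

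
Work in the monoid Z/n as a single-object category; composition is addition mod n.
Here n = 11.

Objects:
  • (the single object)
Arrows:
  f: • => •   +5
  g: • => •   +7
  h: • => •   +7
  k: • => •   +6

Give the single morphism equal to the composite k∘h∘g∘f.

  0 +5≡5 +7≡1 +7≡8 +6≡3  (mod 11)
⟦path⟧: +3

Answer: +3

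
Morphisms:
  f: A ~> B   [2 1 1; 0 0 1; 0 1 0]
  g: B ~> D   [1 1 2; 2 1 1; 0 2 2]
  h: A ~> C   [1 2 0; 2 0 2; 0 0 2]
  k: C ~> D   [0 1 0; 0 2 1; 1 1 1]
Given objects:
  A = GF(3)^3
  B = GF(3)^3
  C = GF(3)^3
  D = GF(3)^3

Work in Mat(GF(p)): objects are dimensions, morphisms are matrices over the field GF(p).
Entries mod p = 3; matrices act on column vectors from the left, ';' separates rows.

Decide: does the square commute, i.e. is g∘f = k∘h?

1) trace f;g:
  e0=[1,0,0] f~>[2,0,0] g~>[2,1,0]
  e1=[0,1,0] f~>[1,0,1] g~>[0,0,2]
  e2=[0,0,1] f~>[1,1,0] g~>[2,0,2]
  composite₁ = [2 0 2; 1 0 0; 0 2 2]
2) trace h;k:
  e0=[1,0,0] h~>[1,2,0] k~>[2,1,0]
  e1=[0,1,0] h~>[2,0,0] k~>[0,0,2]
  e2=[0,0,1] h~>[0,2,2] k~>[2,0,1]
  composite₂ = [2 0 2; 1 0 0; 0 2 1]
Equal? differ; not commutative

Answer: DOES NOT COMMUTE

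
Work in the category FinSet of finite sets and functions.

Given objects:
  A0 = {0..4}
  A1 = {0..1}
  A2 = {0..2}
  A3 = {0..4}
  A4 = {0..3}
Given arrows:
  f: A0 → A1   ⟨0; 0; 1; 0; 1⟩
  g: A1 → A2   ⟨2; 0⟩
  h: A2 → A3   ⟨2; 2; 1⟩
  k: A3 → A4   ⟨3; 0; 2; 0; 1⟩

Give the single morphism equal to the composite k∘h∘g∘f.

Answer: ⟨0; 0; 2; 0; 2⟩

Derivation:
  0 f→0 g→2 h→1 k→0
  1 f→0 g→2 h→1 k→0
  2 f→1 g→0 h→2 k→2
  3 f→0 g→2 h→1 k→0
  4 f→1 g→0 h→2 k→2
⟦path⟧: ⟨0; 0; 2; 0; 2⟩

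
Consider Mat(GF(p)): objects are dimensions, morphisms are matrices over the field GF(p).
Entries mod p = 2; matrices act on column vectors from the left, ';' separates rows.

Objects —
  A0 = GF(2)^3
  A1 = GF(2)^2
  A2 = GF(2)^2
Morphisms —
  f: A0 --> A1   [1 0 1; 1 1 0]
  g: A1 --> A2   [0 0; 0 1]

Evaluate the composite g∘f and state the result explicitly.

Answer: [0 0 0; 1 1 0]

Trace:
  e0=(1,0,0) f-->(1,1) g-->(0,1)
  e1=(0,1,0) f-->(0,1) g-->(0,1)
  e2=(0,0,1) f-->(1,0) g-->(0,0)
composite: [0 0 0; 1 1 0]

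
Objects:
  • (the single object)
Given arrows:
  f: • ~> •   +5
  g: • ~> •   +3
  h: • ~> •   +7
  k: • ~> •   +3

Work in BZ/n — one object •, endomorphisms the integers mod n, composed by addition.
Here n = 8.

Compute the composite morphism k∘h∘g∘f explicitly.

  0 +5≡5 +3≡0 +7≡7 +3≡2  (mod 8)
result: +2

Answer: +2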